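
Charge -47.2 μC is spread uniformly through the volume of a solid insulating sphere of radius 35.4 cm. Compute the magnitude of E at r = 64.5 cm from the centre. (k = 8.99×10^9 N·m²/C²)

Use a concentric Gaussian sphere at r = 64.5 cm (r > R, so the entire charge is enclosed).
Q_enc = -47.2 μC = -4.72×10^-5 C.
Gauss's law: E·4πr² = Q_enc/ε₀.
E = k|Q_enc|/r² = (8.99×10^9)(4.72e-5)/(0.645)² = 1.02e6 N/C.

E ≈ 1.02×10^6 V/m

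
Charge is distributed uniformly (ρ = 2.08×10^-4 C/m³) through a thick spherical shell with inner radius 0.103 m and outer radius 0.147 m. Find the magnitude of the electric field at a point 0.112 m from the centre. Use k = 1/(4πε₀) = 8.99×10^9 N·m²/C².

1.95×10^5 N/C

Use a concentric Gaussian sphere at r = 0.112 m (within the shell material, 0.103 m < r < 0.147 m).
Only the shell between 0.103 m and r is enclosed: Q_enc = ρ·(4π/3)(r³ − a³) = (2.08e-4)·(4π/3)·((0.112)³ − (0.103)³) = 2.72e-7 C.
Gauss's law: E·4πr² = Q_enc/ε₀.
E = k|Q_enc|/r² = (8.99×10^9)(2.72×10^-7)/(0.112)² = 1.95×10^5 N/C.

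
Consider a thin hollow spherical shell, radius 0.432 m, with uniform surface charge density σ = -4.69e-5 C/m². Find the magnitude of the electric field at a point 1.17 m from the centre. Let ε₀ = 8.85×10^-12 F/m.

Use a concentric Gaussian sphere at r = 1.17 m (r > 0.432 m).
The entire shell is enclosed: Q_enc = σ·4πR² = (-4.69×10^-5)·4π·(0.432)² = -1.10×10^-4 C.
Since E is radial and uniform over the Gaussian sphere, Φ = E·4πr² = Q_enc/ε₀.
E = |Q_enc|/(4πε₀r²) = (1.10×10^-4)/(4π·8.85×10^-12·(1.17)²) = 7.22×10^5 N/C.

|E| ≈ 7.22×10^5 N/C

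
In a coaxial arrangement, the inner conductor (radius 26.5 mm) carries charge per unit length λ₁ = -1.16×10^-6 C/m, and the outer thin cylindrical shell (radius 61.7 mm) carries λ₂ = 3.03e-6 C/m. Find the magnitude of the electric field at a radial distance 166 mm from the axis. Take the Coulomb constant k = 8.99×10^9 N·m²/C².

Coaxial Gaussian cylinder, radius r = 166 mm, length L (r > 61.7 mm, enclosing both).
λ_enc = λ₁ + λ₂ = (-1.16e-6) + (3.03×10^-6) = 1.87e-6 C/m.
By Gauss's law (flux through the curved wall only), E·2πrL = λ_enc L/ε₀.
E = 2k|λ_enc|/r = 2(8.99×10^9)(1.87×10^-6)/(0.166) = 2.03×10^5 N/C.

E ≈ 2.03×10^5 N/C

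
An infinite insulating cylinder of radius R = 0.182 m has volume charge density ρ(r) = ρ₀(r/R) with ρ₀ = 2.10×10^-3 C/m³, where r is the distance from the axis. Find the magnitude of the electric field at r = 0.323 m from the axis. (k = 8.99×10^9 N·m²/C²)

Take a coaxial cylindrical Gaussian surface of radius r = 0.323 m and length L (r > R, full charge per length enclosed).
λ_enc = 2π ∫₀^R ρ₀(r'/R)^1 r' dr' = 2πρ₀R²/3 = 1.457e-4 C/m.
Applying ∮E·dA = Q_enc/ε₀ with the end caps contributing no flux:
E = 2k|λ_enc|/r = 2(8.99×10^9)(1.457×10^-4)/(0.323) = 8.11×10^6 N/C.

8.11e6 N/C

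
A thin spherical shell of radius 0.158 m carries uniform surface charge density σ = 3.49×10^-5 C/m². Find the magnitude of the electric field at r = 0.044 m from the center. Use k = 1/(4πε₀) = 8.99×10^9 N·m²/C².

Take a concentric spherical Gaussian surface of radius r = 0.044 m (inside the shell, r < 0.158 m).
All the charge is outside the Gaussian surface: Q_enc = 0, hence E = 0 everywhere inside the shell.

E = 0 (no enclosed charge)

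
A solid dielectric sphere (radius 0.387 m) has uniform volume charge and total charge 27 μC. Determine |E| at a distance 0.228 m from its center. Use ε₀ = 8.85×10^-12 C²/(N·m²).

Use a concentric Gaussian sphere at r = 0.228 m (r < R).
Only the charge within r is enclosed: Q_enc = Q·(r/R)³ = (27 μC)·(0.228 m/0.387 m)³ = 5.521e-6 C.
Gauss's law: E·4πr² = Q_enc/ε₀.
E = |Q_enc|/(4πε₀r²) = (5.521e-6)/(4π·8.85×10^-12·(0.228)²) = 9.55e5 N/C.

E = 9.55×10^5 N/C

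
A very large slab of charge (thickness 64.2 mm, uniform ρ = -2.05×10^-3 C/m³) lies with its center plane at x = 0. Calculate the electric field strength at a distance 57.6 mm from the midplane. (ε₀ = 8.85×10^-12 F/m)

The point |x| = 57.6 mm lies outside the slab (half-thickness 0.0321 m). A symmetric pillbox spanning the full slab encloses Q_enc = ρ·d·A.
Flux = 2EA ⇒ E = |ρ|d/(2ε₀), independent of distance outside.
E = (2.05×10^-3)(0.0642)/(2·8.85×10^-12) = 7.44×10^6 N/C.

|E| = 7.44e6 V/m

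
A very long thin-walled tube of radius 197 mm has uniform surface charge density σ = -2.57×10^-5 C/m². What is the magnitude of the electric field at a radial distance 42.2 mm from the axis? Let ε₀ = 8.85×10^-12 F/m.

Coaxial Gaussian cylinder, radius r = 42.2 mm, length L (r < 197 mm, inside the shell).
No charge is enclosed, so Gauss's law gives E·2πrL = 0 ⇒ E = 0.

E = 0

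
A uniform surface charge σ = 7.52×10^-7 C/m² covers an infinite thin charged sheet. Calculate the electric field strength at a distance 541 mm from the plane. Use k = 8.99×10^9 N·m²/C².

The symmetry is planar: E is normal to the sheet and the same magnitude on both sides. Take a pillbox straddling the sheet with end-cap area A.
Only the two end caps contribute flux: Φ = 2EA. With Q_enc = σA, Gauss's law gives E = |σ|/(2ε₀).
E = 2πk|σ| = 2π(8.99×10^9)(7.52×10^-7) = 4.25×10^4 N/C.

E = 4.25×10^4 V/m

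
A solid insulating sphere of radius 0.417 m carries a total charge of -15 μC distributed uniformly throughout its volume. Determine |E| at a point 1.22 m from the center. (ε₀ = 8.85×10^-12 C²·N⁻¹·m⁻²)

By spherical symmetry E is radial; choose a Gaussian sphere of radius r = 1.22 m (r > R, so the entire charge is enclosed).
Q_enc = -15 μC = -1.50×10^-5 C.
Gauss's law: E·4πr² = Q_enc/ε₀.
E = |Q_enc|/(4πε₀r²) = (1.50×10^-5)/(4π·8.85×10^-12·(1.22)²) = 9.06×10^4 N/C.

9.06e4 V/m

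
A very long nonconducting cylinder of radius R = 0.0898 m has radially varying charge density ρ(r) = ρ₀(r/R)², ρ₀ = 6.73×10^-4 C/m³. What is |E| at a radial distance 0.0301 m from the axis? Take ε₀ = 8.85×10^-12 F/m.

|E| = 6.43×10^4 N/C

Take a coaxial cylindrical Gaussian surface of radius r = 0.0301 m and length L (r < R).
λ_enc = ∫₀^r ρ(r')·2πr' dr' = (2πρ₀/R²)·r^4/4 = 1.076×10^-7 C/m.
Since E is radial and uniform over the curved surface, Φ = E·2πrL = Q_enc/ε₀ = λ_enc L/ε₀.
E = |λ_enc|/(2πε₀r) = (1.076×10^-7)/(2π·8.85×10^-12·0.0301) = 6.43×10^4 N/C.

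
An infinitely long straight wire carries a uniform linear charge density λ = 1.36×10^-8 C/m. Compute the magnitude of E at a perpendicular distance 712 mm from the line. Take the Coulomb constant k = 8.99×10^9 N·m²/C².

343 V/m

By cylindrical symmetry E is radial; use a coaxial Gaussian cylinder of radius 712 mm and length L.
Q_enc = λL, so λ_enc = 1.36×10^-8 C/m.
Since E is radial and uniform over the curved surface, Φ = E·2πrL = Q_enc/ε₀ = λ_enc L/ε₀.
E = 2k|λ_enc|/r = 2(8.99×10^9)(1.36e-8)/(0.712) = 343 N/C.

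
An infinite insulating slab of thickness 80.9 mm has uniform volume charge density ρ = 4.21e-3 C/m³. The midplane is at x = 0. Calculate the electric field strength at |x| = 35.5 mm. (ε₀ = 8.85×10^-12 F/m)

By symmetry E is perpendicular to the slab. A Gaussian pillbox from −35.5 mm to +35.5 mm (face area A) lies entirely within the slab.
Q_enc = ρ·(2x)·A and flux = 2EA, so 2EA = 2ρxA/ε₀ ⇒ E = |ρ|x/ε₀.
E = (4.21×10^-3)(0.0355)/(8.85×10^-12) = 1.69e7 N/C.

|E| ≈ 1.69×10^7 N/C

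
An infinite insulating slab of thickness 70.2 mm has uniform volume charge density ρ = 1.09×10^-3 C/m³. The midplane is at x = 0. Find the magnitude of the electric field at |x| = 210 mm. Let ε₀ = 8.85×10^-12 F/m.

The point |x| = 210 mm lies outside the slab (half-thickness 0.0351 m). A symmetric pillbox spanning the full slab encloses Q_enc = ρ·d·A.
Flux = 2EA ⇒ E = |ρ|d/(2ε₀), independent of distance outside.
E = (1.09×10^-3)(0.0702)/(2·8.85×10^-12) = 4.32×10^6 N/C.

E = 4.32×10^6 N/C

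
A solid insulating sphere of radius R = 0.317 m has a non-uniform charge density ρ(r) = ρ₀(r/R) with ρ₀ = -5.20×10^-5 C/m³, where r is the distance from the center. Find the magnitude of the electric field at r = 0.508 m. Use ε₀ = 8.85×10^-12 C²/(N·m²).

Symmetry ⇒ E = E(r) r̂. Gaussian sphere of radius r = 0.508 m (r > R, all charge enclosed).
Q_enc = 4π ∫₀^R ρ₀(r'/R)^1 r'² dr' = 4πρ₀R³/4 = -5.204e-6 C.
Gauss's law: E·4πr² = Q_enc/ε₀.
E = |Q_enc|/(4πε₀r²) = (5.204×10^-6)/(4π·8.85×10^-12·(0.508)²) = 1.81×10^5 N/C.

E ≈ 1.81×10^5 N/C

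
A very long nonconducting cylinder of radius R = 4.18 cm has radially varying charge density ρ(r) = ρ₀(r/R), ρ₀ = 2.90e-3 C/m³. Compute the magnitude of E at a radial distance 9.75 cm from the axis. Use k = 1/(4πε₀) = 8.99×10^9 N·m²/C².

Take a coaxial cylindrical Gaussian surface of radius r = 9.75 cm and length L (r > R, full charge per length enclosed).
λ_enc = 2π ∫₀^R ρ₀(r'/R)^1 r' dr' = 2πρ₀R²/3 = 1.061e-5 C/m.
By Gauss's law (flux through the curved wall only), E·2πrL = λ_enc L/ε₀.
E = 2k|λ_enc|/r = 2(8.99×10^9)(1.061e-5)/(0.0975) = 1.96×10^6 N/C.

|E| ≈ 1.96e6 N/C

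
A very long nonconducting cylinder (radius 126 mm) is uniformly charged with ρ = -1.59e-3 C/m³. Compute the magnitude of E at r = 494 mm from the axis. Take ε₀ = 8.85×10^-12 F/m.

|E| ≈ 2.89×10^6 N/C

By cylindrical symmetry E is radial; use a coaxial Gaussian cylinder of radius 494 mm and length L (r > 126 mm, full cross-section enclosed).
λ_enc = ρ·πR² = (-1.59×10^-3)π(0.126)² = -7.93×10^-5 C/m.
Since E is radial and uniform over the curved surface, Φ = E·2πrL = Q_enc/ε₀ = λ_enc L/ε₀.
E = |λ_enc|/(2πε₀r) = (7.93×10^-5)/(2π·8.85×10^-12·0.494) = 2.89e6 N/C.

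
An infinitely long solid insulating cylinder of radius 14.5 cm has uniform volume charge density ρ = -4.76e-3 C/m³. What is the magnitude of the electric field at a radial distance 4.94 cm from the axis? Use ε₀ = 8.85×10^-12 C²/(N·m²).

Take a coaxial cylindrical Gaussian surface of radius r = 4.94 cm and length L (r < R).
Enclosed charge per unit length: λ_enc = ρ·πr² = (-4.76×10^-3)π(0.0494)² = -3.649×10^-5 C/m.
Gauss's law: E·2πrL = λ_enc L/ε₀.
E = |λ_enc|/(2πε₀r) = (3.649×10^-5)/(2π·8.85×10^-12·0.0494) = 1.33×10^7 N/C.

1.33e7 N/C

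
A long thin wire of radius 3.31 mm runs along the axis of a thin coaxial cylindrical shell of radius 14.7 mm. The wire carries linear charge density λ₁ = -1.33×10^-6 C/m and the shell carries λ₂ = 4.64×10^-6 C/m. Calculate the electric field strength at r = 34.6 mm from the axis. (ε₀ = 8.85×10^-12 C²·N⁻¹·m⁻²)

|E| = 1.72×10^6 N/C

Take a coaxial cylindrical Gaussian surface of radius r = 34.6 mm and length L (r > 14.7 mm, enclosing both).
λ_enc = λ₁ + λ₂ = (-1.33e-6) + (4.64e-6) = 3.31e-6 C/m.
Since E is radial and uniform over the curved surface, Φ = E·2πrL = Q_enc/ε₀ = λ_enc L/ε₀.
E = |λ_enc|/(2πε₀r) = (3.31e-6)/(2π·8.85×10^-12·0.0346) = 1.72×10^6 N/C.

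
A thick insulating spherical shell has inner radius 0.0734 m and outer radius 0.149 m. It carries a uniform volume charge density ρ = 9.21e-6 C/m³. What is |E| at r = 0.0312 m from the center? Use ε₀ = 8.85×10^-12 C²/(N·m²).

E = 0 (no enclosed charge)

Use a concentric Gaussian sphere at r = 0.0312 m (r < 0.0734 m, inside the empty cavity).
Q_enc = 0 (all charge lies at larger r); Gauss's law gives E = 0.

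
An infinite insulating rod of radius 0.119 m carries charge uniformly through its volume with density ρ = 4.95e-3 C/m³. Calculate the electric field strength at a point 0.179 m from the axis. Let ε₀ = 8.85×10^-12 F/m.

2.21e7 V/m

Take a coaxial cylindrical Gaussian surface of radius r = 0.179 m and length L (r > 0.119 m, full cross-section enclosed).
λ_enc = ρ·πR² = (4.95e-3)π(0.119)² = 2.202×10^-4 C/m.
By Gauss's law (flux through the curved wall only), E·2πrL = λ_enc L/ε₀.
E = |λ_enc|/(2πε₀r) = (2.202e-4)/(2π·8.85×10^-12·0.179) = 2.21×10^7 N/C.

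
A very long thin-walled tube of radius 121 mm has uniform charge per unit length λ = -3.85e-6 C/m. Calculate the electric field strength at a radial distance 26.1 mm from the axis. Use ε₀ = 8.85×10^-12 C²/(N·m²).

By cylindrical symmetry E is radial; use a coaxial Gaussian cylinder of radius 26.1 mm and length L (r < 121 mm, inside the shell).
All the surface charge lies outside this cylinder: Q_enc = 0, hence E = 0.

|E| = 0 V/m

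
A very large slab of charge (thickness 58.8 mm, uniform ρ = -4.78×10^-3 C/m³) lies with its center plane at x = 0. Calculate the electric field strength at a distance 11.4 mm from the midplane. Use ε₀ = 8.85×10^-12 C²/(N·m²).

By symmetry E is perpendicular to the slab. A Gaussian pillbox from −11.4 mm to +11.4 mm (face area A) lies entirely within the slab.
Q_enc = ρ·(2x)·A and flux = 2EA, so 2EA = 2ρxA/ε₀ ⇒ E = |ρ|x/ε₀.
E = (4.78×10^-3)(0.0114)/(8.85×10^-12) = 6.16×10^6 N/C.

|E| ≈ 6.16×10^6 V/m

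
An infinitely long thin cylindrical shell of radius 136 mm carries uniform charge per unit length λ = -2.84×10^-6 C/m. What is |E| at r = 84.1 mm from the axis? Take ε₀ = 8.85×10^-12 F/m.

By cylindrical symmetry E is radial; use a coaxial Gaussian cylinder of radius 84.1 mm and length L (r < 136 mm, inside the shell).
All the surface charge lies outside this cylinder: Q_enc = 0, hence E = 0.

|E| = 0 N/C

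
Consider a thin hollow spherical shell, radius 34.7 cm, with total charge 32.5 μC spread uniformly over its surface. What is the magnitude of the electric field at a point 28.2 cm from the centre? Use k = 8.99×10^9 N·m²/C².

E = 0

Take a concentric spherical Gaussian surface of radius r = 28.2 cm (inside the shell, r < 34.7 cm).
No charge lies within this surface, so Q_enc = 0 and Gauss's law gives E·4πr² = 0 ⇒ E = 0.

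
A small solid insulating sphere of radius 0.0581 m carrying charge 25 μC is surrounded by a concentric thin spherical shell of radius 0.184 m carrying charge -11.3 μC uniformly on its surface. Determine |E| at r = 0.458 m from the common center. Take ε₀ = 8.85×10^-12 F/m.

Symmetry ⇒ E = E(r) r̂. Gaussian sphere of radius r = 0.458 m (r > 0.184 m, enclosing both).
Q_enc = (25 μC) + (-11.3 μC) = 1.37e-5 C.
Since E is radial and uniform over the Gaussian sphere, Φ = E·4πr² = Q_enc/ε₀.
E = |Q_enc|/(4πε₀r²) = (1.37×10^-5)/(4π·8.85×10^-12·(0.458)²) = 5.87e5 N/C.

E ≈ 5.87e5 N/C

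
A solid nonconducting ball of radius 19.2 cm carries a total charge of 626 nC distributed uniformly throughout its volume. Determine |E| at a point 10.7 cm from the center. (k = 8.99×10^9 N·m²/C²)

By spherical symmetry E is radial; choose a Gaussian sphere of radius r = 10.7 cm (r < R).
Only the charge within r is enclosed: Q_enc = Q·(r/R)³ = (626 nC)·(10.7 cm/19.2 cm)³ = 1.083×10^-7 C.
Applying ∮E·dA = Q_enc/ε₀ with Φ = E(4πr²):
E = k|Q_enc|/r² = (8.99×10^9)(1.083×10^-7)/(0.107)² = 8.51e4 N/C.

E = 8.51×10^4 V/m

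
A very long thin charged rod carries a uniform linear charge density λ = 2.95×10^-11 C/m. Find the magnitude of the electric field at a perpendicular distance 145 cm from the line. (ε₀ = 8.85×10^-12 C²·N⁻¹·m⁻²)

|E| = 0.366 N/C

Take a coaxial cylindrical Gaussian surface of radius r = 145 cm and length L.
Q_enc = λL, so λ_enc = 2.95e-11 C/m.
By Gauss's law (flux through the curved wall only), E·2πrL = λ_enc L/ε₀.
E = |λ_enc|/(2πε₀r) = (2.95×10^-11)/(2π·8.85×10^-12·1.45) = 0.366 N/C.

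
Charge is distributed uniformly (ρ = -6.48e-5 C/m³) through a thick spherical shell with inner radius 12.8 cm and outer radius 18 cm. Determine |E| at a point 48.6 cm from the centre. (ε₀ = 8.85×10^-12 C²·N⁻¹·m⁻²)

By spherical symmetry E is radial; choose a Gaussian sphere of radius r = 48.6 cm (r > 18 cm, enclosing the whole shell).
Q_enc = ρ·(4π/3)(b³ − a³) = (-6.48×10^-5)·(4π/3)·((0.18)³ − (0.128)³) = -1.014e-6 C.
Applying ∮E·dA = Q_enc/ε₀ with Φ = E(4πr²):
E = |Q_enc|/(4πε₀r²) = (1.014×10^-6)/(4π·8.85×10^-12·(0.486)²) = 3.86e4 N/C.

|E| = 3.86e4 V/m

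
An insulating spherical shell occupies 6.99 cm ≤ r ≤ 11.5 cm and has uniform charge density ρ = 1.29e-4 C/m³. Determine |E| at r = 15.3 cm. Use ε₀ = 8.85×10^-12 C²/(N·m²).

Use a concentric Gaussian sphere at r = 15.3 cm (r > 11.5 cm, enclosing the whole shell).
Q_enc = ρ·(4π/3)(b³ − a³) = (1.29e-4)·(4π/3)·((0.115)³ − (0.0699)³) = 6.373×10^-7 C.
Gauss's law: E·4πr² = Q_enc/ε₀.
E = |Q_enc|/(4πε₀r²) = (6.373e-7)/(4π·8.85×10^-12·(0.153)²) = 2.45×10^5 N/C.

|E| ≈ 2.45×10^5 N/C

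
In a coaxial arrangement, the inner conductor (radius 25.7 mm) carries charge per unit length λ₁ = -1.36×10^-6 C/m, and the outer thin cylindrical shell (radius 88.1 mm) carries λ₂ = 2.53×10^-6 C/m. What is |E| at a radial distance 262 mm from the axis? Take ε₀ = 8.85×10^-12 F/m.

E = 8.03×10^4 N/C

By cylindrical symmetry E is radial; use a coaxial Gaussian cylinder of radius 262 mm and length L (r > 88.1 mm, enclosing both).
λ_enc = λ₁ + λ₂ = (-1.36×10^-6) + (2.53×10^-6) = 1.17×10^-6 C/m.
Since E is radial and uniform over the curved surface, Φ = E·2πrL = Q_enc/ε₀ = λ_enc L/ε₀.
E = |λ_enc|/(2πε₀r) = (1.17e-6)/(2π·8.85×10^-12·0.262) = 8.03e4 N/C.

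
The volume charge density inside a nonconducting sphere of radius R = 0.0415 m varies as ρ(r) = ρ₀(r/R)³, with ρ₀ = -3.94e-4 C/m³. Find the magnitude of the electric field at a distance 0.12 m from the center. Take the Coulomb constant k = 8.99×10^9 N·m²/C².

E ≈ 3.68×10^4 V/m

Symmetry ⇒ E = E(r) r̂. Gaussian sphere of radius r = 0.12 m (r > R, all charge enclosed).
Q_enc = 4π ∫₀^R ρ₀(r'/R)^3 r'² dr' = 4πρ₀R³/6 = -5.898×10^-8 C.
Applying ∮E·dA = Q_enc/ε₀ with Φ = E(4πr²):
E = k|Q_enc|/r² = (8.99×10^9)(5.898×10^-8)/(0.12)² = 3.68×10^4 N/C.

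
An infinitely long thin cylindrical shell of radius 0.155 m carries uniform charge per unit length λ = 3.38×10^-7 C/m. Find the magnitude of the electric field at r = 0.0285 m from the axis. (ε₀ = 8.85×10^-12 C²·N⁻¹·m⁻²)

Take a coaxial cylindrical Gaussian surface of radius r = 0.0285 m and length L (r < 0.155 m, inside the shell).
No charge is enclosed, so Gauss's law gives E·2πrL = 0 ⇒ E = 0.

E = 0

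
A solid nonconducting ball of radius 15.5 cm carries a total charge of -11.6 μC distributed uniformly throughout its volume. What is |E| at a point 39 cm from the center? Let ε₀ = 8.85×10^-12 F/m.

E ≈ 6.86e5 N/C

Take a concentric spherical Gaussian surface of radius r = 39 cm (r > R, so the entire charge is enclosed).
Q_enc = -11.6 μC = -1.16e-5 C.
By Gauss's law, ∮E·dA = E·4πr² = Q_enc/ε₀.
E = |Q_enc|/(4πε₀r²) = (1.16e-5)/(4π·8.85×10^-12·(0.39)²) = 6.86e5 N/C.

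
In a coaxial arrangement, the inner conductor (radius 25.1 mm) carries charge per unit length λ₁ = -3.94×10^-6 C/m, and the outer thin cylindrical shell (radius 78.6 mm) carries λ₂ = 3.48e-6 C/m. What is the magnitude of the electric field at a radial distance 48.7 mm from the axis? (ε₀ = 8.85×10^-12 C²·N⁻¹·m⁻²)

By cylindrical symmetry E is radial; use a coaxial Gaussian cylinder of radius 48.7 mm and length L (between the conductors, 25.1 mm < r < 78.6 mm).
The shell at 78.6 mm lies outside the Gaussian surface, so λ_enc = λ₁ = -3.94×10^-6 C/m.
By Gauss's law (flux through the curved wall only), E·2πrL = λ_enc L/ε₀.
E = |λ_enc|/(2πε₀r) = (3.94×10^-6)/(2π·8.85×10^-12·0.0487) = 1.45×10^6 N/C.

|E| ≈ 1.45e6 N/C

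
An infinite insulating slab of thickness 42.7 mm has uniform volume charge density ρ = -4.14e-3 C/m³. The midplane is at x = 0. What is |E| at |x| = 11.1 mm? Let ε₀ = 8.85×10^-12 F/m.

E ≈ 5.19×10^6 N/C

By symmetry E is perpendicular to the slab. A Gaussian pillbox from −11.1 mm to +11.1 mm (face area A) lies entirely within the slab.
Q_enc = ρ·(2x)·A and flux = 2EA, so 2EA = 2ρxA/ε₀ ⇒ E = |ρ|x/ε₀.
E = (4.14×10^-3)(0.0111)/(8.85×10^-12) = 5.19×10^6 N/C.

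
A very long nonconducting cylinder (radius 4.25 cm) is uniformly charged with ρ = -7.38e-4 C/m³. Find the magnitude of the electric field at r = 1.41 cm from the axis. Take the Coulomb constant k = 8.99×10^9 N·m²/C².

E ≈ 5.88e5 V/m

Choose a coaxial cylinder of radius r = 1.41 cm (arbitrary length L) as the Gaussian surface (r < R).
Enclosed charge per unit length: λ_enc = ρ·πr² = (-7.38e-4)π(0.0141)² = -4.609×10^-7 C/m.
Gauss's law: E·2πrL = λ_enc L/ε₀.
E = 2k|λ_enc|/r = 2(8.99×10^9)(4.609×10^-7)/(0.0141) = 5.88e5 N/C.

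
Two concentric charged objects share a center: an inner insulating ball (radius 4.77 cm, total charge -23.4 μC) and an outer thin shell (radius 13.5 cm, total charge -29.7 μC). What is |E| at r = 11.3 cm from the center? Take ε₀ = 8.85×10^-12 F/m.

Symmetry ⇒ E = E(r) r̂. Gaussian sphere of radius r = 11.3 cm (between the bodies, 4.77 cm < r < 13.5 cm).
Only the inner charge is enclosed; the outer shell contributes nothing inside itself. Q_enc = -23.4 μC = -2.34×10^-5 C.
Since E is radial and uniform over the Gaussian sphere, Φ = E·4πr² = Q_enc/ε₀.
E = |Q_enc|/(4πε₀r²) = (2.34×10^-5)/(4π·8.85×10^-12·(0.113)²) = 1.65×10^7 N/C.

|E| ≈ 1.65×10^7 N/C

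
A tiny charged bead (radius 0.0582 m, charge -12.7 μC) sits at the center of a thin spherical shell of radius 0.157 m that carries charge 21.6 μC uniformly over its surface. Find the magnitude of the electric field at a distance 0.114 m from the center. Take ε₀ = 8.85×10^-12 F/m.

|E| = 8.79e6 N/C

Symmetry ⇒ E = E(r) r̂. Gaussian sphere of radius r = 0.114 m (between the bodies, 0.0582 m < r < 0.157 m).
The shell at 0.157 m lies outside the Gaussian surface, so Q_enc = -12.7 μC = -1.27×10^-5 C.
By Gauss's law, ∮E·dA = E·4πr² = Q_enc/ε₀.
E = |Q_enc|/(4πε₀r²) = (1.27×10^-5)/(4π·8.85×10^-12·(0.114)²) = 8.79×10^6 N/C.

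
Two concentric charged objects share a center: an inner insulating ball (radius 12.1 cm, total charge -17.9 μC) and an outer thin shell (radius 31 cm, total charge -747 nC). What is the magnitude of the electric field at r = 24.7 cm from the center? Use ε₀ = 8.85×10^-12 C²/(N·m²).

|E| ≈ 2.64×10^6 N/C

By spherical symmetry E is radial; choose a Gaussian sphere of radius r = 24.7 cm (between the bodies, 12.1 cm < r < 31 cm).
The shell at 31 cm lies outside the Gaussian surface, so Q_enc = -17.9 μC = -1.79×10^-5 C.
Gauss's law: E·4πr² = Q_enc/ε₀.
E = |Q_enc|/(4πε₀r²) = (1.79e-5)/(4π·8.85×10^-12·(0.247)²) = 2.64×10^6 N/C.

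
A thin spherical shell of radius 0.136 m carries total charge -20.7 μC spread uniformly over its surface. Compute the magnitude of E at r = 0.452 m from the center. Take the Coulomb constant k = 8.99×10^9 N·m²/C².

E = 9.11×10^5 N/C

By spherical symmetry E is radial; choose a Gaussian sphere of radius r = 0.452 m (r > 0.136 m).
The entire shell is enclosed: Q_enc = -2.07×10^-5 C.
Gauss's law: E·4πr² = Q_enc/ε₀.
E = k|Q_enc|/r² = (8.99×10^9)(2.07×10^-5)/(0.452)² = 9.11×10^5 N/C.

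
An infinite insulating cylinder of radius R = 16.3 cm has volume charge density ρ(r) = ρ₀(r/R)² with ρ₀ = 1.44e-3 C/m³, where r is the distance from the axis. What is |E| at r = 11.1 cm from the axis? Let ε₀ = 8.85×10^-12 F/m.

|E| ≈ 2.09e6 V/m

Choose a coaxial cylinder of radius r = 11.1 cm (arbitrary length L) as the Gaussian surface (r < R).
λ_enc = ∫₀^r ρ(r')·2πr' dr' = (2πρ₀/R²)·r^4/4 = 1.292×10^-5 C/m.
Applying ∮E·dA = Q_enc/ε₀ with the end caps contributing no flux:
E = |λ_enc|/(2πε₀r) = (1.292×10^-5)/(2π·8.85×10^-12·0.111) = 2.09×10^6 N/C.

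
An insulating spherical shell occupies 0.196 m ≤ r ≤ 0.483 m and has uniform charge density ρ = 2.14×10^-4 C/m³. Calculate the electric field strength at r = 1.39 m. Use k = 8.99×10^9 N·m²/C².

Take a concentric spherical Gaussian surface of radius r = 1.39 m (r > 0.483 m, enclosing the whole shell).
Q_enc = ρ·(4π/3)(b³ − a³) = (2.14e-4)·(4π/3)·((0.483)³ − (0.196)³) = 9.426×10^-5 C.
By Gauss's law, ∮E·dA = E·4πr² = Q_enc/ε₀.
E = k|Q_enc|/r² = (8.99×10^9)(9.426e-5)/(1.39)² = 4.39×10^5 N/C.

4.39×10^5 N/C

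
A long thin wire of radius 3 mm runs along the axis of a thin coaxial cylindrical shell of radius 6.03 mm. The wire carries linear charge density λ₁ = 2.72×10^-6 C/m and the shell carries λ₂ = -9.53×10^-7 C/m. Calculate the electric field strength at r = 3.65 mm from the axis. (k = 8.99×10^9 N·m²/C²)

|E| ≈ 1.34×10^7 N/C

Coaxial Gaussian cylinder, radius r = 3.65 mm, length L (between the conductors, 3 mm < r < 6.03 mm).
The shell at 6.03 mm lies outside the Gaussian surface, so λ_enc = λ₁ = 2.72×10^-6 C/m.
Since E is radial and uniform over the curved surface, Φ = E·2πrL = Q_enc/ε₀ = λ_enc L/ε₀.
E = 2k|λ_enc|/r = 2(8.99×10^9)(2.72×10^-6)/(0.00365) = 1.34×10^7 N/C.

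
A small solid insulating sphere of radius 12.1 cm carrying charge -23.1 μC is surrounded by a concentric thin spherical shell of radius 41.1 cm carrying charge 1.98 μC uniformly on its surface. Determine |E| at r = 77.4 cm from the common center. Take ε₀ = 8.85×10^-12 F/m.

E ≈ 3.17×10^5 N/C

Take a concentric spherical Gaussian surface of radius r = 77.4 cm (r > 41.1 cm, enclosing both).
Q_enc = (-23.1 μC) + (1.98 μC) = -2.112e-5 C.
Applying ∮E·dA = Q_enc/ε₀ with Φ = E(4πr²):
E = |Q_enc|/(4πε₀r²) = (2.112e-5)/(4π·8.85×10^-12·(0.774)²) = 3.17×10^5 N/C.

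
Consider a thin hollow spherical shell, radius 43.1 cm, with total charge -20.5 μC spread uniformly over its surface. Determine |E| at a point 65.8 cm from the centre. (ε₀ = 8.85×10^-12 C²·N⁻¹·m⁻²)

Take a concentric spherical Gaussian surface of radius r = 65.8 cm (r > 43.1 cm).
The entire shell is enclosed: Q_enc = -2.05×10^-5 C.
Since E is radial and uniform over the Gaussian sphere, Φ = E·4πr² = Q_enc/ε₀.
E = |Q_enc|/(4πε₀r²) = (2.05×10^-5)/(4π·8.85×10^-12·(0.658)²) = 4.26×10^5 N/C.

E ≈ 4.26×10^5 V/m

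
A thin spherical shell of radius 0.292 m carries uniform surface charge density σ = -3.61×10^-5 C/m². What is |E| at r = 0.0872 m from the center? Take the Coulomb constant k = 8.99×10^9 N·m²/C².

|E| = 0 V/m

Use a concentric Gaussian sphere at r = 0.0872 m (inside the shell, r < 0.292 m).
All the charge is outside the Gaussian surface: Q_enc = 0, hence E = 0 everywhere inside the shell.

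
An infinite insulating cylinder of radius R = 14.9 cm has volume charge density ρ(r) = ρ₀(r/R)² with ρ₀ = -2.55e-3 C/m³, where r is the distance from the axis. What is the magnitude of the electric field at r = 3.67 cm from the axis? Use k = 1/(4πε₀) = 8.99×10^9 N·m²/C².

E ≈ 1.60×10^5 N/C

By cylindrical symmetry E is radial; use a coaxial Gaussian cylinder of radius 3.67 cm and length L (r < R).
Integrating ρ over the cross-section to radius r: λ_enc = (2πρ₀/R²) ∫₀^r r'^3 dr' = 2πρ₀ r^4/(4·R²) = -3.273×10^-7 C/m.
Applying ∮E·dA = Q_enc/ε₀ with the end caps contributing no flux:
E = 2k|λ_enc|/r = 2(8.99×10^9)(3.273e-7)/(0.0367) = 1.60e5 N/C.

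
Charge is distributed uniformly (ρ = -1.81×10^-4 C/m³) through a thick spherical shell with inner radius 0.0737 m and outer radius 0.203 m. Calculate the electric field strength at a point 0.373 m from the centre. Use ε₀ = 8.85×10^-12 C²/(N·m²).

3.90×10^5 V/m

Take a concentric spherical Gaussian surface of radius r = 0.373 m (r > 0.203 m, enclosing the whole shell).
Q_enc = ρ·(4π/3)(b³ − a³) = (-1.81e-4)·(4π/3)·((0.203)³ − (0.0737)³) = -6.039×10^-6 C.
By Gauss's law, ∮E·dA = E·4πr² = Q_enc/ε₀.
E = |Q_enc|/(4πε₀r²) = (6.039e-6)/(4π·8.85×10^-12·(0.373)²) = 3.90×10^5 N/C.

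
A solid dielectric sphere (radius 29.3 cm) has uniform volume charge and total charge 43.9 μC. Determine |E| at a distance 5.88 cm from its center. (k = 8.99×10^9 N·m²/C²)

Symmetry ⇒ E = E(r) r̂. Gaussian sphere of radius r = 5.88 cm (r < R).
For a uniform sphere the enclosed fraction is (r/R)³, so Q_enc = (43.9 μC)(0.0588/0.293)³ = 3.548e-7 C.
Since E is radial and uniform over the Gaussian sphere, Φ = E·4πr² = Q_enc/ε₀.
E = k|Q_enc|/r² = (8.99×10^9)(3.548×10^-7)/(0.0588)² = 9.23e5 N/C.

|E| = 9.23×10^5 V/m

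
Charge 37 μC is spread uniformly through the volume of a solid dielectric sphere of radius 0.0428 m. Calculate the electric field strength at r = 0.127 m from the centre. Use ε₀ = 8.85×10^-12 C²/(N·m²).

Take a concentric spherical Gaussian surface of radius r = 0.127 m (r > R, so the entire charge is enclosed).
Q_enc = 37 μC = 3.70×10^-5 C.
Applying ∮E·dA = Q_enc/ε₀ with Φ = E(4πr²):
E = |Q_enc|/(4πε₀r²) = (3.70e-5)/(4π·8.85×10^-12·(0.127)²) = 2.06e7 N/C.

|E| ≈ 2.06×10^7 V/m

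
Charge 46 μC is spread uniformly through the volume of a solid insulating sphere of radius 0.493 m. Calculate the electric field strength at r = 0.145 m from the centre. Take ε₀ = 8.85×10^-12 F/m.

Take a concentric spherical Gaussian surface of radius r = 0.145 m (r < R).
Only the charge within r is enclosed: Q_enc = Q·(r/R)³ = (46 μC)·(0.145 m/0.493 m)³ = 1.17×10^-6 C.
Gauss's law: E·4πr² = Q_enc/ε₀.
E = |Q_enc|/(4πε₀r²) = (1.17×10^-6)/(4π·8.85×10^-12·(0.145)²) = 5.01×10^5 N/C.

|E| ≈ 5.01e5 V/m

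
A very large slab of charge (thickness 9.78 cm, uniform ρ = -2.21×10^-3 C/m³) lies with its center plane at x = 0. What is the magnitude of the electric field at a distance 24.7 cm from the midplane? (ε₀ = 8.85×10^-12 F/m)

The point |x| = 24.7 cm lies outside the slab (half-thickness 0.0489 m). A symmetric pillbox spanning the full slab encloses Q_enc = ρ·d·A.
Flux = 2EA ⇒ E = |ρ|d/(2ε₀), independent of distance outside.
E = (2.21e-3)(0.0978)/(2·8.85×10^-12) = 1.22e7 N/C.

1.22×10^7 N/C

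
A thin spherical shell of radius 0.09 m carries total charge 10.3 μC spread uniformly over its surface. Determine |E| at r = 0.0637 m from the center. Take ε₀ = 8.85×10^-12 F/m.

Use a concentric Gaussian sphere at r = 0.0637 m (inside the shell, r < 0.09 m).
No charge lies within this surface, so Q_enc = 0 and Gauss's law gives E·4πr² = 0 ⇒ E = 0.

E = 0 (no enclosed charge)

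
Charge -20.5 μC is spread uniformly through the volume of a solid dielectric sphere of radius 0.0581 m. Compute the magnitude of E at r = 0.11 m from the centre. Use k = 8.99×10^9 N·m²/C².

Use a concentric Gaussian sphere at r = 0.11 m (r > R, so the entire charge is enclosed).
Q_enc = -20.5 μC = -2.05×10^-5 C.
Since E is radial and uniform over the Gaussian sphere, Φ = E·4πr² = Q_enc/ε₀.
E = k|Q_enc|/r² = (8.99×10^9)(2.05e-5)/(0.11)² = 1.52×10^7 N/C.

|E| ≈ 1.52×10^7 N/C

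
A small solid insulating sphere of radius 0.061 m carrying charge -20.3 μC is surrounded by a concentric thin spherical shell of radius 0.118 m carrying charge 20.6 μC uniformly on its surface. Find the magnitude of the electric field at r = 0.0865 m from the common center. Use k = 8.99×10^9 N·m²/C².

2.44×10^7 N/C

Take a concentric spherical Gaussian surface of radius r = 0.0865 m (between the bodies, 0.061 m < r < 0.118 m).
The shell at 0.118 m lies outside the Gaussian surface, so Q_enc = -20.3 μC = -2.03e-5 C.
Gauss's law: E·4πr² = Q_enc/ε₀.
E = k|Q_enc|/r² = (8.99×10^9)(2.03e-5)/(0.0865)² = 2.44×10^7 N/C.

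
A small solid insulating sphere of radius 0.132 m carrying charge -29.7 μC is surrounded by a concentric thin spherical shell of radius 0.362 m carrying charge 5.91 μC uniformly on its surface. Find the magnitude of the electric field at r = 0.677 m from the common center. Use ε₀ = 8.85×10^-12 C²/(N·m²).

Take a concentric spherical Gaussian surface of radius r = 0.677 m (r > 0.362 m, enclosing both).
Q_enc = (-29.7 μC) + (5.91 μC) = -2.379e-5 C.
Applying ∮E·dA = Q_enc/ε₀ with Φ = E(4πr²):
E = |Q_enc|/(4πε₀r²) = (2.379×10^-5)/(4π·8.85×10^-12·(0.677)²) = 4.67×10^5 N/C.

E ≈ 4.67×10^5 N/C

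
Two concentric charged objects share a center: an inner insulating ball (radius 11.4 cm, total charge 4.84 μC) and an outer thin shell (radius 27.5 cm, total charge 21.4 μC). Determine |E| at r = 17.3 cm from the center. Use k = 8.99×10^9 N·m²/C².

|E| = 1.45e6 N/C

By spherical symmetry E is radial; choose a Gaussian sphere of radius r = 17.3 cm (between the bodies, 11.4 cm < r < 27.5 cm).
Only the inner charge is enclosed; the outer shell contributes nothing inside itself. Q_enc = 4.84 μC = 4.84×10^-6 C.
Applying ∮E·dA = Q_enc/ε₀ with Φ = E(4πr²):
E = k|Q_enc|/r² = (8.99×10^9)(4.84×10^-6)/(0.173)² = 1.45×10^6 N/C.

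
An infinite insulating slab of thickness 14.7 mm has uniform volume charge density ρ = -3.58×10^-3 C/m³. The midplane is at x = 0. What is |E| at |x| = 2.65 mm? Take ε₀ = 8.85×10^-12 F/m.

|E| = 1.07e6 N/C

By symmetry E is perpendicular to the slab. A Gaussian pillbox from −2.65 mm to +2.65 mm (face area A) lies entirely within the slab.
Q_enc = ρ·(2x)·A and flux = 2EA, so 2EA = 2ρxA/ε₀ ⇒ E = |ρ|x/ε₀.
E = (3.58×10^-3)(0.00265)/(8.85×10^-12) = 1.07e6 N/C.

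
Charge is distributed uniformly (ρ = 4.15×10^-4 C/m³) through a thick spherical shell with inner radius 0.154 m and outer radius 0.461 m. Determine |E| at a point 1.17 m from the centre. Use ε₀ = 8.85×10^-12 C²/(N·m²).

By spherical symmetry E is radial; choose a Gaussian sphere of radius r = 1.17 m (r > 0.461 m, enclosing the whole shell).
Q_enc = ρ·(4π/3)(b³ − a³) = (4.15×10^-4)·(4π/3)·((0.461)³ − (0.154)³) = 1.64×10^-4 C.
Applying ∮E·dA = Q_enc/ε₀ with Φ = E(4πr²):
E = |Q_enc|/(4πε₀r²) = (1.64×10^-4)/(4π·8.85×10^-12·(1.17)²) = 1.08×10^6 N/C.

|E| = 1.08×10^6 N/C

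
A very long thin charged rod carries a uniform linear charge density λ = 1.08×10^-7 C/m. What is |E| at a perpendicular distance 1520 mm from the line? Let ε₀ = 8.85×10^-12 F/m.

E = 1.28e3 V/m

Coaxial Gaussian cylinder, radius r = 1520 mm, length L.
Q_enc = λL, so λ_enc = 1.08×10^-7 C/m.
By Gauss's law (flux through the curved wall only), E·2πrL = λ_enc L/ε₀.
E = |λ_enc|/(2πε₀r) = (1.08×10^-7)/(2π·8.85×10^-12·1.52) = 1.28×10^3 N/C.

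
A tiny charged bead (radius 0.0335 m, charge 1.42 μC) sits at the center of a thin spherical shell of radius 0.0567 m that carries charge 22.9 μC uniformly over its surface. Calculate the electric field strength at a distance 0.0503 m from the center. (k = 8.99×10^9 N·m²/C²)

5.05e6 V/m

Use a concentric Gaussian sphere at r = 0.0503 m (between the bodies, 0.0335 m < r < 0.0567 m).
Only the inner charge is enclosed; the outer shell contributes nothing inside itself. Q_enc = 1.42 μC = 1.42e-6 C.
By Gauss's law, ∮E·dA = E·4πr² = Q_enc/ε₀.
E = k|Q_enc|/r² = (8.99×10^9)(1.42×10^-6)/(0.0503)² = 5.05×10^6 N/C.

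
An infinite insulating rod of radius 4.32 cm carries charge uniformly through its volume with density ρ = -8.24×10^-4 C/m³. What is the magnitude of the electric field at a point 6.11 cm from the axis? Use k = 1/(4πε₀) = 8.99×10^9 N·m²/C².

Choose a coaxial cylinder of radius r = 6.11 cm (arbitrary length L) as the Gaussian surface (r > 4.32 cm, full cross-section enclosed).
λ_enc = ρ·πR² = (-8.24e-4)π(0.0432)² = -4.831e-6 C/m.
Applying ∮E·dA = Q_enc/ε₀ with the end caps contributing no flux:
E = 2k|λ_enc|/r = 2(8.99×10^9)(4.831e-6)/(0.0611) = 1.42×10^6 N/C.

E ≈ 1.42e6 V/m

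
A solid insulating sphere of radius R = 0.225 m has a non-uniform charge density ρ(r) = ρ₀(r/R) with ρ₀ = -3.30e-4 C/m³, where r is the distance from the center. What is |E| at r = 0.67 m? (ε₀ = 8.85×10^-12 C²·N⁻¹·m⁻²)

By spherical symmetry E is radial; choose a Gaussian sphere of radius r = 0.67 m (r > R, all charge enclosed).
Q_enc = 4π ∫₀^R ρ₀(r'/R)^1 r'² dr' = 4πρ₀R³/4 = -1.181×10^-5 C.
Since E is radial and uniform over the Gaussian sphere, Φ = E·4πr² = Q_enc/ε₀.
E = |Q_enc|/(4πε₀r²) = (1.181×10^-5)/(4π·8.85×10^-12·(0.67)²) = 2.37e5 N/C.

E = 2.37e5 N/C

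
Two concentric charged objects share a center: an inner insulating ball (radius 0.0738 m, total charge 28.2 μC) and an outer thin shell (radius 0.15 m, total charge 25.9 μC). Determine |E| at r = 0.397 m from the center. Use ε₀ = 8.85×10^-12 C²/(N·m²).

E ≈ 3.09×10^6 N/C

Take a concentric spherical Gaussian surface of radius r = 0.397 m (r > 0.15 m, enclosing both).
Q_enc = (28.2 μC) + (25.9 μC) = 5.41e-5 C.
Applying ∮E·dA = Q_enc/ε₀ with Φ = E(4πr²):
E = |Q_enc|/(4πε₀r²) = (5.41×10^-5)/(4π·8.85×10^-12·(0.397)²) = 3.09×10^6 N/C.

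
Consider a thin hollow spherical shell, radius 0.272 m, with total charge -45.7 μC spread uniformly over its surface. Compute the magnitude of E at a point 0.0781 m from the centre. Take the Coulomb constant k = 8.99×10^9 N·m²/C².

E = 0 (no enclosed charge)

Take a concentric spherical Gaussian surface of radius r = 0.0781 m (inside the shell, r < 0.272 m).
All the charge is outside the Gaussian surface: Q_enc = 0, hence E = 0 everywhere inside the shell.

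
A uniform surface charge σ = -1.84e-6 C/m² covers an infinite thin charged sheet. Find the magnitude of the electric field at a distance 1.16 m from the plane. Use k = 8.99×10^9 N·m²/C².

|E| ≈ 1.04×10^5 N/C

Choose a cylindrical pillbox piercing the sheet, end faces (area A) parallel to it.
Only the two end caps contribute flux: Φ = 2EA. With Q_enc = σA, Gauss's law gives E = |σ|/(2ε₀).
E = 2πk|σ| = 2π(8.99×10^9)(1.84×10^-6) = 1.04e5 N/C.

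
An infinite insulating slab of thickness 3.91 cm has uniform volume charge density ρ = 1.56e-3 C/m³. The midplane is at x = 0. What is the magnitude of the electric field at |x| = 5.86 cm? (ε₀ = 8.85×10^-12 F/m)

3.45e6 V/m

The point |x| = 5.86 cm lies outside the slab (half-thickness 0.01955 m). A symmetric pillbox spanning the full slab encloses Q_enc = ρ·d·A.
Flux = 2EA ⇒ E = |ρ|d/(2ε₀), independent of distance outside.
E = (1.56e-3)(0.0391)/(2·8.85×10^-12) = 3.45e6 N/C.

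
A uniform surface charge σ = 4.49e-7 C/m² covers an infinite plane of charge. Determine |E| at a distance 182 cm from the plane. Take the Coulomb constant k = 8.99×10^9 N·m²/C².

|E| = 2.54×10^4 V/m

Choose a cylindrical pillbox piercing the sheet, end faces (area A) parallel to it.
Only the two end caps contribute flux: Φ = 2EA. With Q_enc = σA, Gauss's law gives E = |σ|/(2ε₀).
E = 2πk|σ| = 2π(8.99×10^9)(4.49×10^-7) = 2.54×10^4 N/C.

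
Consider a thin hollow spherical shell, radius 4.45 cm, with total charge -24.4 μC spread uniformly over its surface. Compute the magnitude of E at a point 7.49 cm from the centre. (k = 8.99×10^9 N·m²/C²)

Symmetry ⇒ E = E(r) r̂. Gaussian sphere of radius r = 7.49 cm (r > 4.45 cm).
The entire shell is enclosed: Q_enc = -2.44×10^-5 C.
Gauss's law: E·4πr² = Q_enc/ε₀.
E = k|Q_enc|/r² = (8.99×10^9)(2.44e-5)/(0.0749)² = 3.91×10^7 N/C.

|E| ≈ 3.91e7 N/C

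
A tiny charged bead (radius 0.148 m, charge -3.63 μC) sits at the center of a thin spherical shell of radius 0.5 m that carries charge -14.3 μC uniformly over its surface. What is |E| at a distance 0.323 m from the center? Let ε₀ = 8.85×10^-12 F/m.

E = 3.13×10^5 N/C

Take a concentric spherical Gaussian surface of radius r = 0.323 m (between the bodies, 0.148 m < r < 0.5 m).
Only the inner charge is enclosed; the outer shell contributes nothing inside itself. Q_enc = -3.63 μC = -3.63×10^-6 C.
Applying ∮E·dA = Q_enc/ε₀ with Φ = E(4πr²):
E = |Q_enc|/(4πε₀r²) = (3.63e-6)/(4π·8.85×10^-12·(0.323)²) = 3.13e5 N/C.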